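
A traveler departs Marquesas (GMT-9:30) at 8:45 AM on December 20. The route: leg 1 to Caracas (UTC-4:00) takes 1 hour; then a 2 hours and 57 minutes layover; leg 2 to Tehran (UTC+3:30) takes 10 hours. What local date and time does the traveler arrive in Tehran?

11:42 AM on Dec 21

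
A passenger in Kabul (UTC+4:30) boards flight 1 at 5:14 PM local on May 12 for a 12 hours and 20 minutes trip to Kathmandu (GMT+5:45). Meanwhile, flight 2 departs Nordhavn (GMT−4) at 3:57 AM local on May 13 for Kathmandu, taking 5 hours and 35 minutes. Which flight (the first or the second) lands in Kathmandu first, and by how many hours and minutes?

Flight 1 in UTC: 5:14 PM − 4:30 = 12:44 PM on May 12.
+12 hours 20 minutes → arrive 1:04 AM UTC on May 13.
Flight 2 in UTC: 3:57 AM + 4:00 = 7:57 AM on May 13.
+5 hours and 35 minutes → arrive 1:32 PM UTC on May 13.
Flight 1 lands earlier by 12 hours 28 minutes.

the first, by 12 hours 28 minutes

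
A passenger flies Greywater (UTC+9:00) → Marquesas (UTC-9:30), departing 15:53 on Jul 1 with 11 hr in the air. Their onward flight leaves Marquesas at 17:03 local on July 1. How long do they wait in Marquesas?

8 hours 40 minutes

Convert departure to UTC: 15:53 − 9:00 = 06:53 UTC on Jul 1.
Add 11 hours flight time → 17:53 UTC.
Marquesas is UTC−9:30, so local arrival = 17:53 − 9:30 = 08:23 on Jul 1.
Layover = 17:03 − 08:23 = 8 hours 40 minutes.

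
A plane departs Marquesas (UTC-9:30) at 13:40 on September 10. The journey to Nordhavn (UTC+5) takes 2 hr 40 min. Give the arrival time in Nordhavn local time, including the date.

Nordhavn is 14:30 ahead of Marquesas.
After 2 hours and 40 minutes it is 16:20 in Marquesas.
Shift by the zone difference: 16:20 + 14:30 = 06:50 on Sep 11 in Nordhavn.

06:50 on September 11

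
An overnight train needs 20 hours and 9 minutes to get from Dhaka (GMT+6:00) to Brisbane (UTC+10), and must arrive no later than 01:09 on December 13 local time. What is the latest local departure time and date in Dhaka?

01:00 on Dec 12

Target arrival in UTC: 01:09 − 10:00 = 15:09 on Dec 12.
Subtract 20 hours and 9 minutes → departure 19:00 UTC on Dec 11.
Dhaka is UTC+6:00: 19:00 + 6:00 = 01:00 on Dec 12.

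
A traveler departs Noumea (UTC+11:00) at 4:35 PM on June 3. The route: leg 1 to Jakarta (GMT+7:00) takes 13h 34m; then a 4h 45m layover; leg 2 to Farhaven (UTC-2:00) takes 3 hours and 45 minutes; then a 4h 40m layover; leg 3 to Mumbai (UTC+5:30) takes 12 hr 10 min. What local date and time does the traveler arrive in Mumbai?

1:59 AM on June 5

Convert departure to UTC: 4:35 PM − 11:00 = 5:35 AM UTC on Jun 3.
Add 13 hours and 34 minutes leg 1 → 7:09 PM UTC.
Add 4 hours and 45 minutes layover in Jakarta → 11:54 PM UTC.
Add 3 hours 45 minutes leg 2 → 3:39 AM UTC (Jun 4).
Add 4 hours and 40 minutes layover in Farhaven → 8:19 AM UTC.
Add 12 hours 10 minutes leg 3 → 8:29 PM UTC.
Mumbai is UTC+5:30, so local arrival = 8:29 PM + 5:30 = 1:59 AM on Jun 5.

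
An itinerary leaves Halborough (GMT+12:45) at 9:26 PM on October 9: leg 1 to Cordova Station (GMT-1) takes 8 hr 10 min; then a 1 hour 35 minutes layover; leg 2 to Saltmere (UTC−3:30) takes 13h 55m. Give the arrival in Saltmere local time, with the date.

Convert departure to UTC: 9:26 PM − 12:45 = 8:41 AM UTC on Oct 9.
Add 8 hours 10 minutes leg 1 → 4:51 PM UTC.
Add 1 hour 35 minutes layover in Cordova Station → 6:26 PM UTC.
Add 13 hours 55 minutes leg 2 → 8:21 AM UTC (Oct 10).
Saltmere is UTC−3:30, so local arrival = 8:21 AM − 3:30 = 4:51 AM on Oct 10.

4:51 AM on Oct 10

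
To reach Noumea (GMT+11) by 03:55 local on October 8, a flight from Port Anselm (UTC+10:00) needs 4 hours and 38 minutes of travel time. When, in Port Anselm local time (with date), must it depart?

Target arrival in UTC: 03:55 − 11:00 = 16:55 on Oct 7.
Subtract 4 hours and 38 minutes → departure 12:17 UTC on Oct 7.
Port Anselm is UTC+10:00: 12:17 + 10:00 = 22:17 on Oct 7.

22:17 on Oct 7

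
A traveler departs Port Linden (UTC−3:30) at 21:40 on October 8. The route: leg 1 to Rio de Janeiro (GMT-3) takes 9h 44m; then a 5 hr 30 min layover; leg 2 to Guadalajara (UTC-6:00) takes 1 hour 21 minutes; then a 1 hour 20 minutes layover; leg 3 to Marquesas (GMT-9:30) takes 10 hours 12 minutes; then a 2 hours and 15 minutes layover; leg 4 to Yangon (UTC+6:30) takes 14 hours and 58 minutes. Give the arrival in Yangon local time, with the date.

05:00 on Oct 11

Convert departure to UTC: 21:40 + 3:30 = 01:10 UTC on Oct 9.
Add 9 hours and 44 minutes leg 1 → 10:54 UTC.
Add 5 hours 30 minutes layover in Rio de Janeiro → 16:24 UTC.
Add 1 hour 21 minutes leg 2 → 17:45 UTC.
Add 1 hour 20 minutes layover in Guadalajara → 19:05 UTC.
Add 10 hours 12 minutes leg 3 → 05:17 UTC (Oct 10).
Add 2 hours and 15 minutes layover in Marquesas → 07:32 UTC.
Add 14 hours 58 minutes leg 4 → 22:30 UTC.
Yangon is UTC+6:30, so local arrival = 22:30 + 6:30 = 05:00 on Oct 11.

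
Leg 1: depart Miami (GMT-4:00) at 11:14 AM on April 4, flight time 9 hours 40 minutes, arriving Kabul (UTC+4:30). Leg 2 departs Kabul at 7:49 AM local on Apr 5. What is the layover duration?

Convert departure to UTC: 11:14 AM + 4:00 = 3:14 PM UTC on Apr 4.
Add 9 hours and 40 minutes flight time → 12:54 AM UTC (Apr 5).
Kabul is UTC+4:30, so local arrival = 12:54 AM + 4:30 = 5:24 AM on Apr 5.
Layover = 7:49 AM − 5:24 AM = 2 hours 25 minutes.

2 hours 25 minutes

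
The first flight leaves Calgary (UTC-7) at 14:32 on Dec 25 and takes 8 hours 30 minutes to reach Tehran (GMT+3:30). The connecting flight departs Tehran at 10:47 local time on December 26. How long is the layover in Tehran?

1 hour 15 minutes

Convert departure to UTC: 14:32 + 7:00 = 21:32 UTC on Dec 25.
Add 8 hours 30 minutes flight time → 06:02 UTC (Dec 26).
Tehran is UTC+3:30, so local arrival = 06:02 + 3:30 = 09:32 on Dec 26.
Layover = 10:47 − 09:32 = 1 hour 15 minutes.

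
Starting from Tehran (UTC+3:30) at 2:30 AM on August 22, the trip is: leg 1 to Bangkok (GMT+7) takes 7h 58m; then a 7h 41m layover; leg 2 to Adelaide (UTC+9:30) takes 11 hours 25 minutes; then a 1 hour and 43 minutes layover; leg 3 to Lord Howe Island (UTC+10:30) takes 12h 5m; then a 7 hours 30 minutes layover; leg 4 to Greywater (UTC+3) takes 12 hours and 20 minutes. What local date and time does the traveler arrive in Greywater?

Convert departure to UTC: 2:30 AM − 3:30 = 11:00 PM UTC on Aug 21.
Add 7 hours 58 minutes leg 1 → 6:58 AM UTC (Aug 22).
Add 7 hours and 41 minutes layover in Bangkok → 2:39 PM UTC.
Add 11 hours and 25 minutes leg 2 → 2:04 AM UTC (Aug 23).
Add 1 hour and 43 minutes layover in Adelaide → 3:47 AM UTC.
Add 12 hours 5 minutes leg 3 → 3:52 PM UTC.
Add 7 hours and 30 minutes layover in Lord Howe Island → 11:22 PM UTC.
Add 12 hours 20 minutes leg 4 → 11:42 AM UTC (Aug 24).
Greywater is UTC+3:00, so local arrival = 11:42 AM + 3:00 = 2:42 PM on Aug 24.

2:42 PM on Aug 24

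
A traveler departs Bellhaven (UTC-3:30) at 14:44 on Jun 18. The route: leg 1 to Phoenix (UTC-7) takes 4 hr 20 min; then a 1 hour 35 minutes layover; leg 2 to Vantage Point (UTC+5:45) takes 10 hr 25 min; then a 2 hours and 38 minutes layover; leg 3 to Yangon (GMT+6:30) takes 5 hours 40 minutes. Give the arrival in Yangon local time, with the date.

Convert departure to UTC: 14:44 + 3:30 = 18:14 UTC on Jun 18.
Add 4 hours 20 minutes leg 1 → 22:34 UTC.
Add 1 hour 35 minutes layover in Phoenix → 00:09 UTC (Jun 19).
Add 10 hours 25 minutes leg 2 → 10:34 UTC.
Add 2 hours and 38 minutes layover in Vantage Point → 13:12 UTC.
Add 5 hours and 40 minutes leg 3 → 18:52 UTC.
Yangon is UTC+6:30, so local arrival = 18:52 + 6:30 = 01:22 on Jun 20.

01:22 on Jun 20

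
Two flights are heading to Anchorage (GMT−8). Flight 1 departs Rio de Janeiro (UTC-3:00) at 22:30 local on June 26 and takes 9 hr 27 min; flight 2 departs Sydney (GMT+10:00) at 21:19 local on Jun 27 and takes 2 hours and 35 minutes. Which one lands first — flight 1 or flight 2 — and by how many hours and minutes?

Flight 1 in UTC: 22:30 + 3:00 = 01:30 on Jun 27.
+9 hours and 27 minutes → arrive 10:57 UTC on Jun 27.
Flight 2 in UTC: 21:19 − 10:00 = 11:19 on Jun 27.
+2 hours 35 minutes → arrive 13:54 UTC on Jun 27.
Flight 1 lands earlier by 2 hours 57 minutes.

the first, by 2 hours 57 minutes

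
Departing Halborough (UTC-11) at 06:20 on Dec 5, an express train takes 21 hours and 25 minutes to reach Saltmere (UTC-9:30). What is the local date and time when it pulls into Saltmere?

Saltmere is 1:30 ahead of Halborough.
After 21 hours 25 minutes it is 03:45 (Dec 6) in Halborough.
Shift by the zone difference: 03:45 + 1:30 = 05:15 on Dec 6 in Saltmere.

05:15 on Dec 6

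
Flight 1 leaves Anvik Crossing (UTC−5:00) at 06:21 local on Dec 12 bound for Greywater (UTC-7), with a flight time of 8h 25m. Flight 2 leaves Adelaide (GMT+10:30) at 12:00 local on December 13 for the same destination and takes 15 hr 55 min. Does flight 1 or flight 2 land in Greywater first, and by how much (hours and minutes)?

Flight 1 in UTC: 06:21 + 5:00 = 11:21 on Dec 12.
+8 hours 25 minutes → arrive 19:46 UTC on Dec 12.
Flight 2 in UTC: 12:00 − 10:30 = 01:30 on Dec 13.
+15 hours and 55 minutes → arrive 17:25 UTC on Dec 13.
Flight 1 lands earlier by 21 hours 39 minutes.

the first, by 21 hours 39 minutes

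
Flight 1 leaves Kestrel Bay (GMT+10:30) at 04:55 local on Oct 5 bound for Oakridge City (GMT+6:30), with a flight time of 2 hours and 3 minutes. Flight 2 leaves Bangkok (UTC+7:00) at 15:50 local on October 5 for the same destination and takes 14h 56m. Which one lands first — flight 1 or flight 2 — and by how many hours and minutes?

the first, by 27 hours 18 minutes

Flight 1 in UTC: 04:55 − 10:30 = 18:25 on Oct 4.
+2 hours and 3 minutes → arrive 20:28 UTC on Oct 4.
Flight 2 in UTC: 15:50 − 7:00 = 08:50 on Oct 5.
+14 hours 56 minutes → arrive 23:46 UTC on Oct 5.
Flight 1 lands earlier by 27 hours 18 minutes.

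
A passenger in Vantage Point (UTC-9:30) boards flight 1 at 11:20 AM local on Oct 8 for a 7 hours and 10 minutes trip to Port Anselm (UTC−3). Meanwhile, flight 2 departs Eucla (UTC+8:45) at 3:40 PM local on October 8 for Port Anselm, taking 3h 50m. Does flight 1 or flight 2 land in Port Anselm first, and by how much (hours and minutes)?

the second, by 17 hours 15 minutes

Flight 1 in UTC: 11:20 AM + 9:30 = 8:50 PM on Oct 8.
+7 hours 10 minutes → arrive 4:00 AM UTC on Oct 9.
Flight 2 in UTC: 3:40 PM − 8:45 = 6:55 AM on Oct 8.
+3 hours 50 minutes → arrive 10:45 AM UTC on Oct 8.
Flight 2 lands earlier by 17 hours 15 minutes.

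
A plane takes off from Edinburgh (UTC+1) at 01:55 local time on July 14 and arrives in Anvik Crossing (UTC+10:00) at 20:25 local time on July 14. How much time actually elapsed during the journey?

Departure in UTC: 01:55 − 1:00 = 00:55 on Jul 14.
Arrival in UTC: 20:25 − 10:00 = 10:25 on Jul 14.
Elapsed = 10:25 − 00:55 = 9 hours 30 minutes.

9 hours 30 minutes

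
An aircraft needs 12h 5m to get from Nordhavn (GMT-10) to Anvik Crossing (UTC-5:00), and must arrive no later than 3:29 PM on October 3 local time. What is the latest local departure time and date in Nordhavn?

Target arrival in UTC: 3:29 PM + 5:00 = 8:29 PM on Oct 3.
Subtract 12 hours 5 minutes → departure 8:24 AM UTC on Oct 3.
Nordhavn is UTC−10:00: 8:24 AM − 10:00 = 10:24 PM on Oct 2.

10:24 PM on Oct 2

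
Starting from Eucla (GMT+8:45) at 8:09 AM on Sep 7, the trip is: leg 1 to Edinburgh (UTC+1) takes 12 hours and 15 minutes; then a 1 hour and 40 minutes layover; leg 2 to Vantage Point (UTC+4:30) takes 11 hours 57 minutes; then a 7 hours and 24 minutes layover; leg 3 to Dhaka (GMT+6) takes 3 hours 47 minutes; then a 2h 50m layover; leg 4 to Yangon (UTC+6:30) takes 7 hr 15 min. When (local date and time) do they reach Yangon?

Convert departure to UTC: 8:09 AM − 8:45 = 11:24 PM UTC on Sep 6.
Add 12 hours and 15 minutes leg 1 → 11:39 AM UTC (Sep 7).
Add 1 hour and 40 minutes layover in Edinburgh → 1:19 PM UTC.
Add 11 hours 57 minutes leg 2 → 1:16 AM UTC (Sep 8).
Add 7 hours 24 minutes layover in Vantage Point → 8:40 AM UTC.
Add 3 hours 47 minutes leg 3 → 12:27 PM UTC.
Add 2 hours and 50 minutes layover in Dhaka → 3:17 PM UTC.
Add 7 hours and 15 minutes leg 4 → 10:32 PM UTC.
Yangon is UTC+6:30, so local arrival = 10:32 PM + 6:30 = 5:02 AM on Sep 9.

5:02 AM on September 9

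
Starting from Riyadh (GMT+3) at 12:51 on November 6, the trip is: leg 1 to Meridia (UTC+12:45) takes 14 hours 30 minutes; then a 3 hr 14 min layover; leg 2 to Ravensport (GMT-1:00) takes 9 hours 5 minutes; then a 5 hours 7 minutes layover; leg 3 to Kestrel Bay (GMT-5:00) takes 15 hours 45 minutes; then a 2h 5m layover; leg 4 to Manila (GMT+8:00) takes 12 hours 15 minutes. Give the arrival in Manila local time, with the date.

07:52 on November 9

Convert departure to UTC: 12:51 − 3:00 = 09:51 UTC on Nov 6.
Add 14 hours and 30 minutes leg 1 → 00:21 UTC (Nov 7).
Add 3 hours and 14 minutes layover in Meridia → 03:35 UTC.
Add 9 hours 5 minutes leg 2 → 12:40 UTC.
Add 5 hours 7 minutes layover in Ravensport → 17:47 UTC.
Add 15 hours and 45 minutes leg 3 → 09:32 UTC (Nov 8).
Add 2 hours 5 minutes layover in Kestrel Bay → 11:37 UTC.
Add 12 hours and 15 minutes leg 4 → 23:52 UTC.
Manila is UTC+8:00, so local arrival = 23:52 + 8:00 = 07:52 on Nov 9.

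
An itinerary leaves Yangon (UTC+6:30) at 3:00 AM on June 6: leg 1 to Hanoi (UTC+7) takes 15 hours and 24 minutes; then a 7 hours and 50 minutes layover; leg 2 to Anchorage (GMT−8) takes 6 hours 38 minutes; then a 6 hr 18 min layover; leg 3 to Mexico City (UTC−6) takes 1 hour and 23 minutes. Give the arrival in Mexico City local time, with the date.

4:03 AM on Jun 7

Convert departure to UTC: 3:00 AM − 6:30 = 8:30 PM UTC on Jun 5.
Add 15 hours and 24 minutes leg 1 → 11:54 AM UTC (Jun 6).
Add 7 hours 50 minutes layover in Hanoi → 7:44 PM UTC.
Add 6 hours and 38 minutes leg 2 → 2:22 AM UTC (Jun 7).
Add 6 hours and 18 minutes layover in Anchorage → 8:40 AM UTC.
Add 1 hour and 23 minutes leg 3 → 10:03 AM UTC.
Mexico City is UTC−6:00, so local arrival = 10:03 AM − 6:00 = 4:03 AM on Jun 7.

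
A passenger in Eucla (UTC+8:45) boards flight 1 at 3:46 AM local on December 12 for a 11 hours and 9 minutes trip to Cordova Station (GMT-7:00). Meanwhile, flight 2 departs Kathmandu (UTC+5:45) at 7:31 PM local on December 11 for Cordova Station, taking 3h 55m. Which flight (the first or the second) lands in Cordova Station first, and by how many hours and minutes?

Flight 1 in UTC: 3:46 AM − 8:45 = 7:01 PM on Dec 11.
+11 hours 9 minutes → arrive 6:10 AM UTC on Dec 12.
Flight 2 in UTC: 7:31 PM − 5:45 = 1:46 PM on Dec 11.
+3 hours and 55 minutes → arrive 5:41 PM UTC on Dec 11.
Flight 2 lands earlier by 12 hours 29 minutes.

the second, by 12 hours 29 minutes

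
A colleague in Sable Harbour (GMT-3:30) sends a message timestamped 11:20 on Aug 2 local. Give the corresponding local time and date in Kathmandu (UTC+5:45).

20:35 on August 2

In UTC: 11:20 + 3:30 = 14:50 on Aug 2.
Kathmandu is UTC+5:45: 14:50 + 5:45 = 20:35 on Aug 2.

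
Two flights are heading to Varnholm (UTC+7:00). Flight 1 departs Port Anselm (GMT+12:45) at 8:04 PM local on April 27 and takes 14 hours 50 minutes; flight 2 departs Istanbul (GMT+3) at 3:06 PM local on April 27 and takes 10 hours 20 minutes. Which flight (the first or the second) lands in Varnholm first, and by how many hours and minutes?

the first, by 17 minutes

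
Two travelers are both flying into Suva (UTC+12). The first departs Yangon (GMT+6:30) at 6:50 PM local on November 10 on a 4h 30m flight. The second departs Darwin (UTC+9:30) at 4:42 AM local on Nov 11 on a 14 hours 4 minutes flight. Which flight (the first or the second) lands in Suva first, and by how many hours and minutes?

Flight 1 in UTC: 6:50 PM − 6:30 = 12:20 PM on Nov 10.
+4 hours 30 minutes → arrive 4:50 PM UTC on Nov 10.
Flight 2 in UTC: 4:42 AM − 9:30 = 7:12 PM on Nov 10.
+14 hours 4 minutes → arrive 9:16 AM UTC on Nov 11.
Flight 1 lands earlier by 16 hours 26 minutes.

the first, by 16 hours 26 minutes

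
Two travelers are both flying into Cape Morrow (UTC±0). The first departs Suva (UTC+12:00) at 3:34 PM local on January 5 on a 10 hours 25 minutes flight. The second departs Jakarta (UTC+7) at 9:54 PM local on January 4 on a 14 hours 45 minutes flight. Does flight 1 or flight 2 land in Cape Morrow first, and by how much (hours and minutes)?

the second, by 8 hours 20 minutes

Flight 1 in UTC: 3:34 PM − 12:00 = 3:34 AM on Jan 5.
+10 hours and 25 minutes → arrive 1:59 PM UTC on Jan 5.
Flight 2 in UTC: 9:54 PM − 7:00 = 2:54 PM on Jan 4.
+14 hours and 45 minutes → arrive 5:39 AM UTC on Jan 5.
Flight 2 lands earlier by 8 hours 20 minutes.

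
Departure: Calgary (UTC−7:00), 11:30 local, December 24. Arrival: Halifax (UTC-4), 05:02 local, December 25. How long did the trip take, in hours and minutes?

14 hours 32 minutes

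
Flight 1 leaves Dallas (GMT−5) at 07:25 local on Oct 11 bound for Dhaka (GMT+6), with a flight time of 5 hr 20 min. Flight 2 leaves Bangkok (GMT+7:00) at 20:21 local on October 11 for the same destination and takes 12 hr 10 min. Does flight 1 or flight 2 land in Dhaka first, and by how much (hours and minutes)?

the first, by 7 hours 46 minutes

Flight 1 in UTC: 07:25 + 5:00 = 12:25 on Oct 11.
+5 hours 20 minutes → arrive 17:45 UTC on Oct 11.
Flight 2 in UTC: 20:21 − 7:00 = 13:21 on Oct 11.
+12 hours 10 minutes → arrive 01:31 UTC on Oct 12.
Flight 1 lands earlier by 7 hours 46 minutes.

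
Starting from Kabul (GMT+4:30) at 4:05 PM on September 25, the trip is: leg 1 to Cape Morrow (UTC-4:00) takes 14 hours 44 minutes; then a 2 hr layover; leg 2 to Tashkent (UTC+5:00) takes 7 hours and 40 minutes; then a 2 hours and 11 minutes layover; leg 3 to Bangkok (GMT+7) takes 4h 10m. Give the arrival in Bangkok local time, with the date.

Convert departure to UTC: 4:05 PM − 4:30 = 11:35 AM UTC on Sep 25.
Add 14 hours 44 minutes leg 1 → 2:19 AM UTC (Sep 26).
Add 2 hours layover in Cape Morrow → 4:19 AM UTC.
Add 7 hours 40 minutes leg 2 → 11:59 AM UTC.
Add 2 hours and 11 minutes layover in Tashkent → 2:10 PM UTC.
Add 4 hours and 10 minutes leg 3 → 6:20 PM UTC.
Bangkok is UTC+7:00, so local arrival = 6:20 PM + 7:00 = 1:20 AM on Sep 27.

1:20 AM on September 27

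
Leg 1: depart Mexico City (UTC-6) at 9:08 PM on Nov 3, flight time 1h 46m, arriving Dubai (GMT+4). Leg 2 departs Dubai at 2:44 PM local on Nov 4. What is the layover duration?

Convert departure to UTC: 9:08 PM + 6:00 = 3:08 AM UTC on Nov 4.
Add 1 hour 46 minutes flight time → 4:54 AM UTC.
Dubai is UTC+4:00, so local arrival = 4:54 AM + 4:00 = 8:54 AM on Nov 4.
Layover = 2:44 PM − 8:54 AM = 5 hours 50 minutes.

5 hours 50 minutes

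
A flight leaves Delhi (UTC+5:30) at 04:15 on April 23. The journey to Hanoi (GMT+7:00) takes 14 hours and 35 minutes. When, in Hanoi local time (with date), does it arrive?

Hanoi is 1:30 ahead of Delhi.
After 14 hours 35 minutes it is 18:50 in Delhi.
Shift by the zone difference: 18:50 + 1:30 = 20:20 on Apr 23 in Hanoi.

20:20 on April 23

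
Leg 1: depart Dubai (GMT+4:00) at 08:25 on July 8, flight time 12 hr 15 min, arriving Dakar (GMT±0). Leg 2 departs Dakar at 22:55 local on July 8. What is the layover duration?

Convert departure to UTC: 08:25 − 4:00 = 04:25 UTC on Jul 8.
Add 12 hours and 15 minutes flight time → 16:40 UTC.
Dakar is UTC+0, so local arrival is the same: 16:40 on Jul 8.
Layover = 22:55 − 16:40 = 6 hours 15 minutes.

6 hours 15 minutes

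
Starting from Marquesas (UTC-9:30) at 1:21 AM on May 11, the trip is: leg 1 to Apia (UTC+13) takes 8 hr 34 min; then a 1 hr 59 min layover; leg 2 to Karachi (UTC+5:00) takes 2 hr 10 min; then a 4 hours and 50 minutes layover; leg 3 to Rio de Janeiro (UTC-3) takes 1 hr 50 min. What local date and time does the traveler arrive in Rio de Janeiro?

3:14 AM on May 12

Convert departure to UTC: 1:21 AM + 9:30 = 10:51 AM UTC on May 11.
Add 8 hours 34 minutes leg 1 → 7:25 PM UTC.
Add 1 hour 59 minutes layover in Apia → 9:24 PM UTC.
Add 2 hours 10 minutes leg 2 → 11:34 PM UTC.
Add 4 hours 50 minutes layover in Karachi → 4:24 AM UTC (May 12).
Add 1 hour 50 minutes leg 3 → 6:14 AM UTC.
Rio de Janeiro is UTC−3:00, so local arrival = 6:14 AM − 3:00 = 3:14 AM on May 12.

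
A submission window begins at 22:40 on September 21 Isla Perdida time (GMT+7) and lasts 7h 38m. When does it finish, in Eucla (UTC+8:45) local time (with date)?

Convert start to UTC: 22:40 − 7:00 = 15:40 UTC on Sep 21.
Add 7 hours and 38 minutes duration → 23:18 UTC.
Eucla is UTC+8:45, so local end time = 23:18 + 8:45 = 08:03 on Sep 22.

08:03 on September 22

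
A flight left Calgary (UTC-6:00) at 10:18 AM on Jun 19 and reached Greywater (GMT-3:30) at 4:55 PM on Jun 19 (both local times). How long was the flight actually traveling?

4 hours 7 minutes

Departure in UTC: 10:18 AM + 6:00 = 4:18 PM on Jun 19.
Arrival in UTC: 4:55 PM + 3:30 = 8:25 PM on Jun 19.
Elapsed = 8:25 PM − 4:18 PM = 4 hours 7 minutes.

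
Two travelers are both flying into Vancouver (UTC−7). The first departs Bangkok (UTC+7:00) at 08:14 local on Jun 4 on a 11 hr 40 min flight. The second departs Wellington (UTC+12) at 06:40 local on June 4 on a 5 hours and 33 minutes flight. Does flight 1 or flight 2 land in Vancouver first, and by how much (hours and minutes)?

Flight 1 in UTC: 08:14 − 7:00 = 01:14 on Jun 4.
+11 hours and 40 minutes → arrive 12:54 UTC on Jun 4.
Flight 2 in UTC: 06:40 − 12:00 = 18:40 on Jun 3.
+5 hours 33 minutes → arrive 00:13 UTC on Jun 4.
Flight 2 lands earlier by 12 hours 41 minutes.

the second, by 12 hours 41 minutes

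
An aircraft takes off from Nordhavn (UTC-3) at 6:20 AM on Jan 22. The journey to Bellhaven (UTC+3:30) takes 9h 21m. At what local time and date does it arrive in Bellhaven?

10:11 PM on Jan 22

Convert departure to UTC: 6:20 AM + 3:00 = 9:20 AM UTC on Jan 22.
Add 9 hours and 21 minutes travel time → 6:41 PM UTC.
Bellhaven is UTC+3:30, so local arrival = 6:41 PM + 3:30 = 10:11 PM on Jan 22.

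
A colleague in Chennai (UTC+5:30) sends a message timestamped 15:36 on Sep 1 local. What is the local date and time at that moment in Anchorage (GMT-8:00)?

02:06 on September 1

Anchorage is 13:30 behind Chennai.
Shift by the zone difference: 15:36 − 13:30 = 02:06 on Sep 1 in Anchorage.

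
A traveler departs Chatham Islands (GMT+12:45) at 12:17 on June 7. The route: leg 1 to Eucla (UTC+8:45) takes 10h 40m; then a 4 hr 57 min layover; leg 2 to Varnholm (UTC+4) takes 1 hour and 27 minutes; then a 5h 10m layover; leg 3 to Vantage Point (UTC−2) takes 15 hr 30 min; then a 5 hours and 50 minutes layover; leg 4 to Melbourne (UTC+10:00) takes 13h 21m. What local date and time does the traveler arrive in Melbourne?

18:27 on June 9

Convert departure to UTC: 12:17 − 12:45 = 23:32 UTC on Jun 6.
Add 10 hours 40 minutes leg 1 → 10:12 UTC (Jun 7).
Add 4 hours 57 minutes layover in Eucla → 15:09 UTC.
Add 1 hour 27 minutes leg 2 → 16:36 UTC.
Add 5 hours and 10 minutes layover in Varnholm → 21:46 UTC.
Add 15 hours 30 minutes leg 3 → 13:16 UTC (Jun 8).
Add 5 hours and 50 minutes layover in Vantage Point → 19:06 UTC.
Add 13 hours and 21 minutes leg 4 → 08:27 UTC (Jun 9).
Melbourne is UTC+10:00, so local arrival = 08:27 + 10:00 = 18:27 on Jun 9.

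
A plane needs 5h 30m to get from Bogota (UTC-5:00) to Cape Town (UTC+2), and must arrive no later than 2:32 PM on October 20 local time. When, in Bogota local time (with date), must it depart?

2:02 AM on Oct 20

Target arrival in UTC: 2:32 PM − 2:00 = 12:32 PM on Oct 20.
Subtract 5 hours 30 minutes → departure 7:02 AM UTC on Oct 20.
Bogota is UTC−5:00: 7:02 AM − 5:00 = 2:02 AM on Oct 20.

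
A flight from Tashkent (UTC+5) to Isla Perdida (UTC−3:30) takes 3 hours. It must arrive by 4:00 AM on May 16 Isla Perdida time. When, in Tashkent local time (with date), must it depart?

Target arrival in UTC: 4:00 AM + 3:30 = 7:30 AM on May 16.
Subtract 3 hours → departure 4:30 AM UTC on May 16.
Tashkent is UTC+5:00: 4:30 AM + 5:00 = 9:30 AM on May 16.

9:30 AM on May 16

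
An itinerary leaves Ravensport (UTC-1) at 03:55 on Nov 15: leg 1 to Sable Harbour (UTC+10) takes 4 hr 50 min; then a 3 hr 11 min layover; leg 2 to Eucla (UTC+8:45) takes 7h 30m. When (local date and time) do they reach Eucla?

05:11 on November 16

Convert departure to UTC: 03:55 + 1:00 = 04:55 UTC on Nov 15.
Add 4 hours and 50 minutes leg 1 → 09:45 UTC.
Add 3 hours 11 minutes layover in Sable Harbour → 12:56 UTC.
Add 7 hours 30 minutes leg 2 → 20:26 UTC.
Eucla is UTC+8:45, so local arrival = 20:26 + 8:45 = 05:11 on Nov 16.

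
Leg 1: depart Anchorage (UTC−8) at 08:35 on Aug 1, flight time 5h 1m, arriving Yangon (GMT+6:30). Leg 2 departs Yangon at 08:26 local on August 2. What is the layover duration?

4 hours 20 minutes

Convert departure to UTC: 08:35 + 8:00 = 16:35 UTC on Aug 1.
Add 5 hours and 1 minute flight time → 21:36 UTC.
Yangon is UTC+6:30, so local arrival = 21:36 + 6:30 = 04:06 on Aug 2.
Layover = 08:26 − 04:06 = 4 hours 20 minutes.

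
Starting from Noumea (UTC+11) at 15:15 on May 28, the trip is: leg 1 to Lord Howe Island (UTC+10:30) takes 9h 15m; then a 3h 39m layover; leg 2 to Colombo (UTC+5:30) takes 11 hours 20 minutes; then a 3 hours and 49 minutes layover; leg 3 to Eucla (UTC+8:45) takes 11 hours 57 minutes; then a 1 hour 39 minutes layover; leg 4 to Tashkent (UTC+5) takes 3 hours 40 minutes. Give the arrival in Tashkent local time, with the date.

06:34 on May 30

Convert departure to UTC: 15:15 − 11:00 = 04:15 UTC on May 28.
Add 9 hours 15 minutes leg 1 → 13:30 UTC.
Add 3 hours 39 minutes layover in Lord Howe Island → 17:09 UTC.
Add 11 hours and 20 minutes leg 2 → 04:29 UTC (May 29).
Add 3 hours and 49 minutes layover in Colombo → 08:18 UTC.
Add 11 hours 57 minutes leg 3 → 20:15 UTC.
Add 1 hour and 39 minutes layover in Eucla → 21:54 UTC.
Add 3 hours and 40 minutes leg 4 → 01:34 UTC (May 30).
Tashkent is UTC+5:00, so local arrival = 01:34 + 5:00 = 06:34 on May 30.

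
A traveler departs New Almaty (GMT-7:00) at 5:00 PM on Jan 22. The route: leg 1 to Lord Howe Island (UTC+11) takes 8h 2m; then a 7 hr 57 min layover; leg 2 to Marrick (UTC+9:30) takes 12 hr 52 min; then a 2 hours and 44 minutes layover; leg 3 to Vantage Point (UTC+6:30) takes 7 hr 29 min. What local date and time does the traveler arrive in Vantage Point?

9:34 PM on January 24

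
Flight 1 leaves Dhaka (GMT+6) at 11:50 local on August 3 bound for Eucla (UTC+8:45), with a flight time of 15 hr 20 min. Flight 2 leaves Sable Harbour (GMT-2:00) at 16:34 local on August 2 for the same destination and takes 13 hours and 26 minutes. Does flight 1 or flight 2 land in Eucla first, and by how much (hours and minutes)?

Flight 1 in UTC: 11:50 − 6:00 = 05:50 on Aug 3.
+15 hours and 20 minutes → arrive 21:10 UTC on Aug 3.
Flight 2 in UTC: 16:34 + 2:00 = 18:34 on Aug 2.
+13 hours and 26 minutes → arrive 08:00 UTC on Aug 3.
Flight 2 lands earlier by 13 hours 10 minutes.

the second, by 13 hours 10 minutes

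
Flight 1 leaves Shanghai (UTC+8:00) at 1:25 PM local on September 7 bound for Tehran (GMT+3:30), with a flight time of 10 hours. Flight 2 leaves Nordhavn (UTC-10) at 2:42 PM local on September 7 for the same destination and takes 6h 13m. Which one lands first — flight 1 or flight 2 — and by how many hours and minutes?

Flight 1 in UTC: 1:25 PM − 8:00 = 5:25 AM on Sep 7.
+10 hours → arrive 3:25 PM UTC on Sep 7.
Flight 2 in UTC: 2:42 PM + 10:00 = 12:42 AM on Sep 8.
+6 hours 13 minutes → arrive 6:55 AM UTC on Sep 8.
Flight 1 lands earlier by 15 hours 30 minutes.

the first, by 15 hours 30 minutes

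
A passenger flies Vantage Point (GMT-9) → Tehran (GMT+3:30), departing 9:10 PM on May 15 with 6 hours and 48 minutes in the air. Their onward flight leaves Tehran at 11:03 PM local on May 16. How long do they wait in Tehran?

6 hours 35 minutes

Convert departure to UTC: 9:10 PM + 9:00 = 6:10 AM UTC on May 16.
Add 6 hours and 48 minutes flight time → 12:58 PM UTC.
Tehran is UTC+3:30, so local arrival = 12:58 PM + 3:30 = 4:28 PM on May 16.
Layover = 11:03 PM − 4:28 PM = 6 hours 35 minutes.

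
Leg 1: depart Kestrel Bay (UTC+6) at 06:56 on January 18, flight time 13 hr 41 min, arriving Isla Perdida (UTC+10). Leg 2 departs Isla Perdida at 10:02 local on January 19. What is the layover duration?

9 hours 25 minutes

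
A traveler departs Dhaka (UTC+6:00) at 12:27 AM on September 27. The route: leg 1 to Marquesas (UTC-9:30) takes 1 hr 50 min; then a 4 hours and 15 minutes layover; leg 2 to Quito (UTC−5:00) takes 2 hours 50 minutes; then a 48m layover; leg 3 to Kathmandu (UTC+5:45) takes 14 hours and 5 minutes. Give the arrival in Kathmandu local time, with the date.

12:00 AM on Sep 28

Convert departure to UTC: 12:27 AM − 6:00 = 6:27 PM UTC on Sep 26.
Add 1 hour and 50 minutes leg 1 → 8:17 PM UTC.
Add 4 hours and 15 minutes layover in Marquesas → 12:32 AM UTC (Sep 27).
Add 2 hours and 50 minutes leg 2 → 3:22 AM UTC.
Add 48 minutes layover in Quito → 4:10 AM UTC.
Add 14 hours and 5 minutes leg 3 → 6:15 PM UTC.
Kathmandu is UTC+5:45, so local arrival = 6:15 PM + 5:45 = 12:00 AM on Sep 28.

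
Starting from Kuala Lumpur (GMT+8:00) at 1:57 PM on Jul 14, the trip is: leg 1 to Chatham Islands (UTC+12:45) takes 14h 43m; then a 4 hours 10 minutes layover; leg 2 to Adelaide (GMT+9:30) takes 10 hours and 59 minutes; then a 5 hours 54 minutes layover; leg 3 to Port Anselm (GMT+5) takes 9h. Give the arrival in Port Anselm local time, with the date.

Convert departure to UTC: 1:57 PM − 8:00 = 5:57 AM UTC on Jul 14.
Add 14 hours and 43 minutes leg 1 → 8:40 PM UTC.
Add 4 hours 10 minutes layover in Chatham Islands → 12:50 AM UTC (Jul 15).
Add 10 hours and 59 minutes leg 2 → 11:49 AM UTC.
Add 5 hours 54 minutes layover in Adelaide → 5:43 PM UTC.
Add 9 hours leg 3 → 2:43 AM UTC (Jul 16).
Port Anselm is UTC+5:00, so local arrival = 2:43 AM + 5:00 = 7:43 AM on Jul 16.

7:43 AM on Jul 16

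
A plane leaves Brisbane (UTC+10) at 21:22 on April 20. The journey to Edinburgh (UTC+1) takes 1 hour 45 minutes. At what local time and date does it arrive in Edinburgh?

14:07 on April 20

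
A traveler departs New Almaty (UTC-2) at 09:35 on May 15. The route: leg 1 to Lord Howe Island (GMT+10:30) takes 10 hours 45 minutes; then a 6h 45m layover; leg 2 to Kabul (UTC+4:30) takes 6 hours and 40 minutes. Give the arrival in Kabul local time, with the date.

Convert departure to UTC: 09:35 + 2:00 = 11:35 UTC on May 15.
Add 10 hours 45 minutes leg 1 → 22:20 UTC.
Add 6 hours and 45 minutes layover in Lord Howe Island → 05:05 UTC (May 16).
Add 6 hours and 40 minutes leg 2 → 11:45 UTC.
Kabul is UTC+4:30, so local arrival = 11:45 + 4:30 = 16:15 on May 16.

16:15 on May 16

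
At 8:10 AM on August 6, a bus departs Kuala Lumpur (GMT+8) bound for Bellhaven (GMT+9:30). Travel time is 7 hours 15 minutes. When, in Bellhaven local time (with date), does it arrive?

4:55 PM on August 6

Convert departure to UTC: 8:10 AM − 8:00 = 12:10 AM UTC on Aug 6.
Add 7 hours 15 minutes travel time → 7:25 AM UTC.
Bellhaven is UTC+9:30, so local arrival = 7:25 AM + 9:30 = 4:55 PM on Aug 6.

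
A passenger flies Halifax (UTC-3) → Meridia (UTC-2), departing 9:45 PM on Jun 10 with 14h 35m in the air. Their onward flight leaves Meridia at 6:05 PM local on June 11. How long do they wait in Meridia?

Convert departure to UTC: 9:45 PM + 3:00 = 12:45 AM UTC on Jun 11.
Add 14 hours 35 minutes flight time → 3:20 PM UTC.
Meridia is UTC−2:00, so local arrival = 3:20 PM − 2:00 = 1:20 PM on Jun 11.
Layover = 6:05 PM − 1:20 PM = 4 hours 45 minutes.

4 hours 45 minutes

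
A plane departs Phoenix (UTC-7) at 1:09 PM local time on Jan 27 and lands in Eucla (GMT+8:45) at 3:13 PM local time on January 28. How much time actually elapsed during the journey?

10 hours 19 minutes

Departure in UTC: 1:09 PM + 7:00 = 8:09 PM on Jan 27.
Arrival in UTC: 3:13 PM − 8:45 = 6:28 AM on Jan 28.
Elapsed = 6:28 AM − 8:09 PM (+1 day) = 10 hours 19 minutes.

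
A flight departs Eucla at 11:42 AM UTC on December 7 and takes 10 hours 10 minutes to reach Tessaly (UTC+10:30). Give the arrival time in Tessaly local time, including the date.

Departure is given in UTC: 11:42 AM on Dec 7.
Add 10 hours and 10 minutes → 9:52 PM UTC.
Tessaly is UTC+10:30: 9:52 PM + 10:30 = 8:22 AM on Dec 8.

8:22 AM on Dec 8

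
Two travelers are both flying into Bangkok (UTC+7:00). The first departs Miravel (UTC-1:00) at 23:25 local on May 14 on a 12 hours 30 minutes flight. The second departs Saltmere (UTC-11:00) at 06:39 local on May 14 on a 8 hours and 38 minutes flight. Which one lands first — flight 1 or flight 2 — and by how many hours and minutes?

Flight 1 in UTC: 23:25 + 1:00 = 00:25 on May 15.
+12 hours and 30 minutes → arrive 12:55 UTC on May 15.
Flight 2 in UTC: 06:39 + 11:00 = 17:39 on May 14.
+8 hours and 38 minutes → arrive 02:17 UTC on May 15.
Flight 2 lands earlier by 10 hours 38 minutes.

the second, by 10 hours 38 minutes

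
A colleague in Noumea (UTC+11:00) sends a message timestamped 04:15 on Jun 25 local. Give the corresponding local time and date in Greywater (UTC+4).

In UTC: 04:15 − 11:00 = 17:15 on Jun 24.
Greywater is UTC+4:00: 17:15 + 4:00 = 21:15 on Jun 24.

21:15 on June 24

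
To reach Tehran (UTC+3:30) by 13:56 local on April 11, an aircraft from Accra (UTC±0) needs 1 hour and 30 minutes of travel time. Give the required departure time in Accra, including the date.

Target arrival in UTC: 13:56 − 3:30 = 10:26 on Apr 11.
Subtract 1 hour 30 minutes → departure 08:56 UTC on Apr 11.
Accra is UTC+0, so departure is 08:56 on Apr 11.

08:56 on Apr 11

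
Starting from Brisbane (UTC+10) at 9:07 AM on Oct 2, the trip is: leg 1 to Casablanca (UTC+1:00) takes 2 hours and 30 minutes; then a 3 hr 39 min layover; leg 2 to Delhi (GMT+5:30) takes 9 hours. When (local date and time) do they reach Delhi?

7:46 PM on October 2

Convert departure to UTC: 9:07 AM − 10:00 = 11:07 PM UTC on Oct 1.
Add 2 hours 30 minutes leg 1 → 1:37 AM UTC (Oct 2).
Add 3 hours 39 minutes layover in Casablanca → 5:16 AM UTC.
Add 9 hours leg 2 → 2:16 PM UTC.
Delhi is UTC+5:30, so local arrival = 2:16 PM + 5:30 = 7:46 PM on Oct 2.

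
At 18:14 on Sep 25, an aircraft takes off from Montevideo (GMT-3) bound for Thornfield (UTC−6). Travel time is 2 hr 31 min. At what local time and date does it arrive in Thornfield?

17:45 on September 25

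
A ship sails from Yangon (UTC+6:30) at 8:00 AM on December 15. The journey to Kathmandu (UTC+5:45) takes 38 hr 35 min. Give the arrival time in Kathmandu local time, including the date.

9:50 PM on December 16

Convert departure to UTC: 8:00 AM − 6:30 = 1:30 AM UTC on Dec 15.
Add 38 hours and 35 minutes travel time → 4:05 PM UTC (Dec 16).
Kathmandu is UTC+5:45, so local arrival = 4:05 PM + 5:45 = 9:50 PM on Dec 16.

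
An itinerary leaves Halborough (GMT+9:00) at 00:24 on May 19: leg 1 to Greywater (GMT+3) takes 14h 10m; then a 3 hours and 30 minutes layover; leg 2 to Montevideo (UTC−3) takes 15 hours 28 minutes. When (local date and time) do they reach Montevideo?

Convert departure to UTC: 00:24 − 9:00 = 15:24 UTC on May 18.
Add 14 hours 10 minutes leg 1 → 05:34 UTC (May 19).
Add 3 hours 30 minutes layover in Greywater → 09:04 UTC.
Add 15 hours and 28 minutes leg 2 → 00:32 UTC (May 20).
Montevideo is UTC−3:00, so local arrival = 00:32 − 3:00 = 21:32 on May 19.

21:32 on May 19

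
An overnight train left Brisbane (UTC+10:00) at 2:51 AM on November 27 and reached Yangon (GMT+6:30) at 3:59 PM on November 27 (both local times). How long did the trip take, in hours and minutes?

16 hours 38 minutes

Departure in UTC: 2:51 AM − 10:00 = 4:51 PM on Nov 26.
Arrival in UTC: 3:59 PM − 6:30 = 9:29 AM on Nov 27.
Elapsed = 9:29 AM − 4:51 PM (+1 day) = 16 hours 38 minutes.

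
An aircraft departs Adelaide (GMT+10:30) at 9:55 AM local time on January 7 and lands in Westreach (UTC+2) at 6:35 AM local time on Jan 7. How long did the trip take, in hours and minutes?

5 hours 10 minutes

Departure in UTC: 9:55 AM − 10:30 = 11:25 PM on Jan 6.
Arrival in UTC: 6:35 AM − 2:00 = 4:35 AM on Jan 7.
Elapsed = 4:35 AM − 11:25 PM (+1 day) = 5 hours 10 minutes.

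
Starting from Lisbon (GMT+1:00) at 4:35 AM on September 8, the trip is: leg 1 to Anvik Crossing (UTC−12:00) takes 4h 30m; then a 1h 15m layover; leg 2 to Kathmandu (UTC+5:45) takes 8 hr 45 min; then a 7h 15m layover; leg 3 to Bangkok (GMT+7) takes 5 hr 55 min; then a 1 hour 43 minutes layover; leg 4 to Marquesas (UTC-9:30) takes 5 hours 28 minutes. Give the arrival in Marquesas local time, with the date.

4:56 AM on Sep 9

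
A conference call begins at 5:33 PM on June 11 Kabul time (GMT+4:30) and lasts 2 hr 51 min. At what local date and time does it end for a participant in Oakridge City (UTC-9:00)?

Convert start to UTC: 5:33 PM − 4:30 = 1:03 PM UTC on Jun 11.
Add 2 hours and 51 minutes duration → 3:54 PM UTC.
Oakridge City is UTC−9:00, so local end time = 3:54 PM − 9:00 = 6:54 AM on Jun 11.

6:54 AM on Jun 11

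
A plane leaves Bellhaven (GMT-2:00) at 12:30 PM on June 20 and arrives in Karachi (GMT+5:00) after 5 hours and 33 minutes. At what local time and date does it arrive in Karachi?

Karachi is 7:00 ahead of Bellhaven.
After 5 hours 33 minutes it is 6:03 PM in Bellhaven.
Shift by the zone difference: 6:03 PM + 7:00 = 1:03 AM on Jun 21 in Karachi.

1:03 AM on Jun 21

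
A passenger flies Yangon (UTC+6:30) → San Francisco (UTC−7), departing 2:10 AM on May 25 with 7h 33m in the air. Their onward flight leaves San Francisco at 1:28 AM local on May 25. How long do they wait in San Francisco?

5 hours 15 minutes

Convert departure to UTC: 2:10 AM − 6:30 = 7:40 PM UTC on May 24.
Add 7 hours and 33 minutes flight time → 3:13 AM UTC (May 25).
San Francisco is UTC−7:00, so local arrival = 3:13 AM − 7:00 = 8:13 PM on May 24.
Layover = 1:28 AM − 8:13 PM (+1 day) = 5 hours 15 minutes.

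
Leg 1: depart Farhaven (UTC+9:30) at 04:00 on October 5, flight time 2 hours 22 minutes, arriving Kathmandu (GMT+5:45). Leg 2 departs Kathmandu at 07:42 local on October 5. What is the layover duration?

Convert departure to UTC: 04:00 − 9:30 = 18:30 UTC on Oct 4.
Add 2 hours and 22 minutes flight time → 20:52 UTC.
Kathmandu is UTC+5:45, so local arrival = 20:52 + 5:45 = 02:37 on Oct 5.
Layover = 07:42 − 02:37 = 5 hours 5 minutes.

5 hours 5 minutes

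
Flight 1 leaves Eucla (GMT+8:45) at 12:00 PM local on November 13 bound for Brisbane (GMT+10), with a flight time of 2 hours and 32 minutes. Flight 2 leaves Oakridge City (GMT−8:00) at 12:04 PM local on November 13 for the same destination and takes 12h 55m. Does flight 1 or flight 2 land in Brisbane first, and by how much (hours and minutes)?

the first, by 27 hours 12 minutes

Flight 1 in UTC: 12:00 PM − 8:45 = 3:15 AM on Nov 13.
+2 hours and 32 minutes → arrive 5:47 AM UTC on Nov 13.
Flight 2 in UTC: 12:04 PM + 8:00 = 8:04 PM on Nov 13.
+12 hours 55 minutes → arrive 8:59 AM UTC on Nov 14.
Flight 1 lands earlier by 27 hours 12 minutes.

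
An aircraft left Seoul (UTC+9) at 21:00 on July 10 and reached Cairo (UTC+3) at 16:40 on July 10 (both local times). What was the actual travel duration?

1 hour 40 minutes

Departure in UTC: 21:00 − 9:00 = 12:00 on Jul 10.
Arrival in UTC: 16:40 − 3:00 = 13:40 on Jul 10.
Elapsed = 13:40 − 12:00 = 1 hour 40 minutes.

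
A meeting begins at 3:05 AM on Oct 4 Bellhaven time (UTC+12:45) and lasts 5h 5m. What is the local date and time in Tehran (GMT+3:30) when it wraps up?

10:55 PM on October 3

Convert start to UTC: 3:05 AM − 12:45 = 2:20 PM UTC on Oct 3.
Add 5 hours and 5 minutes duration → 7:25 PM UTC.
Tehran is UTC+3:30, so local end time = 7:25 PM + 3:30 = 10:55 PM on Oct 3.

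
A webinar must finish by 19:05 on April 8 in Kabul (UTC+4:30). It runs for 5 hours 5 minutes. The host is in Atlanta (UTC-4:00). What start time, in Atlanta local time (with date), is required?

05:30 on April 8

Target end time in UTC: 19:05 − 4:30 = 14:35 on Apr 8.
Subtract 5 hours 5 minutes → start 09:30 UTC on Apr 8.
Atlanta is UTC−4:00: 09:30 − 4:00 = 05:30 on Apr 8.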